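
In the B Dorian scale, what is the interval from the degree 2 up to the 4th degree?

The scale runs B C♯ D E F♯ G♯ A.
The degree 2 is C♯ and the scale degree 4 is E.
From C♯ to E: 3 semitones over a third = minor.

minor 3rd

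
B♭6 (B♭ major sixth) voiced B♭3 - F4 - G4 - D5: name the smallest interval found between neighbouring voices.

major second

Adjacent intervals: B♭3→F4 = perfect fifth; F4→G4 = major second; G4→D5 = perfect fifth.
The smallest is F4 to G4, a major second (2 semitones).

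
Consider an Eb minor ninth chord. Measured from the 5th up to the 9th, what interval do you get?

perfect 5th

Spelling the chord: Eb-Gb-Bb-Db-F.
5th = Bb; 9th = F.
Counting 5 letters and 7 half steps from Bb gives a perfect fifth.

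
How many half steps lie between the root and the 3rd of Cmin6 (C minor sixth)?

3

Spelling the chord: C-Eb-G-A.
C to Eb is a minor third: 3 semitones.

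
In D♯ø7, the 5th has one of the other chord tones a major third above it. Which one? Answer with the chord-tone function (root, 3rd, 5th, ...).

7th

D♯ø7 (D♯ half-diminished seventh): D♯-F♯-A-C♯.
The 5th is A. A major third above A is C♯.
C♯ is the chord's 7th.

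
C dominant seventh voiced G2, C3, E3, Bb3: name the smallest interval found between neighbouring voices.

major third

Adjacent intervals: G2→C3 = perfect fourth; C3→E3 = major third; E3→Bb3 = diminished fifth.
The smallest is C3 to E3, a major third (4 semitones).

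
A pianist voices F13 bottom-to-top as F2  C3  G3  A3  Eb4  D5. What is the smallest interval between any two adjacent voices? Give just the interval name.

major second

Adjacent intervals: F2→C3 = perfect fifth; C3→G3 = perfect fifth; G3→A3 = major second; A3→Eb4 = diminished fifth; Eb4→D5 = major seventh.
The smallest is G3 to A3, a major second (2 semitones).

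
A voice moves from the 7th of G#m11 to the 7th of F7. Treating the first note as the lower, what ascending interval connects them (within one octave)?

G#m11 has F# as its 7th, and F7 has Eb as its 7th.
F# up to Eb is 9 semitones, a whole step narrower than a major seventh, so the interval is diminished.

diminished seventh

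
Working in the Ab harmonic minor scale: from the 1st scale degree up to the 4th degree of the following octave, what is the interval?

P11

The scale runs Ab Bb Cb Db Eb Fb G.
1st scale degree = Ab; 4th scale degree (up an octave) = Db.
From Ab to Db is 17 semitones, exactly the perfect eleventh.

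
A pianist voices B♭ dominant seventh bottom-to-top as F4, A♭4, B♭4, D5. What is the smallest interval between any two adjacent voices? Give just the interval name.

major 2nd

Adjacent intervals: F4→A♭4 = minor third; A♭4→B♭4 = major second; B♭4→D5 = major third.
The smallest is A♭4 to B♭4, a major second (2 semitones).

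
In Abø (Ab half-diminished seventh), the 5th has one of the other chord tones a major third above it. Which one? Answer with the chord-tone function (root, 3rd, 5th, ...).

7th

The chord tones of Ab half-diminished seventh are Ab-Cb-Ebb-Gb.
The 5th is Ebb. A major third above Ebb is Gb.
Gb is the chord's 7th.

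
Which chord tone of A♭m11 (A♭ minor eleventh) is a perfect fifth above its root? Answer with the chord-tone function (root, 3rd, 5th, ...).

5th

A♭m11 is spelled A♭–C♭–E♭–G♭–B♭–D♭.
The root is A♭. A perfect fifth above A♭ is E♭.
E♭ is the chord's 5th.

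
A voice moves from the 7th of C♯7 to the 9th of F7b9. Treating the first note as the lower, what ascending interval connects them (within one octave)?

diminished sixth

C♯7 has B as its 7th, and F7b9 has G♭ as its 9th.
6 letter names make it a sixth; at 7 semitones (a whole step narrower than major) the quality is diminished.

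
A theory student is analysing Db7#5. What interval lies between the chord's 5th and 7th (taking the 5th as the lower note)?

diminished 3rd

Db augmented seventh is spelled Db-F-A-Cb.
The 5th is A and the 7th is Cb.
3 letter names make it a third; at 2 semitones (a whole step narrower than major) the quality is diminished.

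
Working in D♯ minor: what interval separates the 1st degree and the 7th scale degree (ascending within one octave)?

minor seventh

The scale runs D♯ E♯ F♯ G♯ A♯ B C♯.
That puts D♯ below C♯.
D♯ up to C♯ is 10 semitones, a half step narrower than a major seventh, so the interval is minor.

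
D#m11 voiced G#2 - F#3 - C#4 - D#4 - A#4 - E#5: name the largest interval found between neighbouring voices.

m7

Adjacent intervals: G#2→F#3 = minor seventh; F#3→C#4 = perfect fifth; C#4→D#4 = major second; D#4→A#4 = perfect fifth; A#4→E#5 = perfect fifth.
The largest is G#2 to F#3, a minor seventh (10 semitones).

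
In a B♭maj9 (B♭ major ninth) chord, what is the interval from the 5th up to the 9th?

Spelling the chord: B♭-D-F-A-C.
The 5th is F and the 9th is C.
F up to C spans 5 letter names and 7 semitones — a perfect fifth.

P5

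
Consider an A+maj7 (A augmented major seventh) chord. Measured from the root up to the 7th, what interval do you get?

major seventh

A+maj7 is spelled A C# E# G#.
Root = A; 7th = G#.
A up to G# spans 7 letter names and 11 semitones — a major seventh.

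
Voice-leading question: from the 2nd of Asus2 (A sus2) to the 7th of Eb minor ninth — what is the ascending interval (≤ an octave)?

The 2nd of Asus2 (A sus2) is B; the 7th of Eb minor ninth is Db.
3 letter names make it a third; at 2 semitones (a whole step narrower than major) the quality is diminished.

d3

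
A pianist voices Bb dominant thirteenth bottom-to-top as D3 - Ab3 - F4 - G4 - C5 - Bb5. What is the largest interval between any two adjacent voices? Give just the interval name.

minor seventh

Adjacent intervals: D3→Ab3 = diminished fifth; Ab3→F4 = major sixth; F4→G4 = major second; G4→C5 = perfect fourth; C5→Bb5 = minor seventh.
The largest is C5 to Bb5, a minor seventh (10 semitones).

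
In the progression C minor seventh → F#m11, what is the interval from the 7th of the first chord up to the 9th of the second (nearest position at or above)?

The 7th of C minor seventh is Bb; the 9th of F#m11 is G#.
Bb up to G# is 10 semitones, a half step wider than a major sixth, so the interval is augmented.

augmented sixth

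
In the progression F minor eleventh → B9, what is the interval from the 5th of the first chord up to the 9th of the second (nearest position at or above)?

augmented 1st

The 5th of F minor eleventh is C; the 9th of B9 is C#.
1 letter names make it a unison; at 1 semitone (a half step wider than perfect) the quality is augmented.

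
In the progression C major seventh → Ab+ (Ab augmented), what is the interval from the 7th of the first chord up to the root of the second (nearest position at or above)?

d7

C major seventh has B as its 7th, and Ab+ (Ab augmented) has Ab as its root.
B up to Ab is 9 semitones, a whole step narrower than a major seventh, so the interval is diminished.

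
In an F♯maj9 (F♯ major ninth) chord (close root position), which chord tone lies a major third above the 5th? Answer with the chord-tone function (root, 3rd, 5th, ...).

F♯maj9 is spelled F♯–A♯–C♯–E♯–G♯.
The 5th is C♯. A major third above C♯ is E♯.
E♯ is the chord's 7th.

7th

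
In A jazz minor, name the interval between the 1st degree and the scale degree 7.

The scale runs A B C D E F# G#.
That puts A below G#.
Counting 7 letters and 11 half steps from A gives a major seventh.

major 7th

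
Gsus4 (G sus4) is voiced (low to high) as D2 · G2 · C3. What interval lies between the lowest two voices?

perfect fourth

Those voices are D2 and G2.
D up to G spans 4 letter names and 5 semitones — a perfect fourth.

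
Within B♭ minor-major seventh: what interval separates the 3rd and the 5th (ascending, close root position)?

Spelling the chord: B♭ D♭ F A.
The 3rd is D♭ and the 5th is F.
From D♭ to F is 4 semitones, exactly the major third.

major third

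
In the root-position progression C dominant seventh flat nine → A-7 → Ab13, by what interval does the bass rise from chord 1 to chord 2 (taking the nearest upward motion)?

M6

The roots are C and A.
Counting 6 letters and 9 half steps from C gives a major sixth.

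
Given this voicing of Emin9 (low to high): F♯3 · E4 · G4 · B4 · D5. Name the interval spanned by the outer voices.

The outer voices are F♯3 and D5.
13 letter names make it a thirteenth; at 20 semitones (a half step narrower than major) the quality is minor.

minor thirteenth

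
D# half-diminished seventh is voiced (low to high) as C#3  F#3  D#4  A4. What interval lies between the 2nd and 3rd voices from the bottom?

major 6th

Those voices are F#3 and D#4.
From F# to D# is 9 semitones, exactly the major sixth.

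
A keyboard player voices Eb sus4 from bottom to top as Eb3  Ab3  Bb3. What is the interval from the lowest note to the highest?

The outer voices are Eb3 and Bb3.
Counting 5 letters and 7 half steps from Eb gives a perfect fifth.

perfect 5th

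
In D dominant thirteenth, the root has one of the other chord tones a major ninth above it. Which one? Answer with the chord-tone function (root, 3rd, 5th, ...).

9th

The chord tones of D13 (D dominant thirteenth) are D-F#-A-C-E-B.
The root is D. A major ninth above D is E.
E is the chord's 9th.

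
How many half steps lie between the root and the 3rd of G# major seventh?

4

Spelling the chord: G#, B#, D#, F##.
G# to B# is a major third: 4 semitones.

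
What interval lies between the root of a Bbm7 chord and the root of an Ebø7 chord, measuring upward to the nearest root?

The root of Bbm7 is Bb; the root of Ebø7 is Eb.
Counting 4 letters and 5 half steps from Bb gives a perfect fourth.

perfect 4th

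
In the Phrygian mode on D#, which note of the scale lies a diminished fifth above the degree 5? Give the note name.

The scale is D# E F# G# A# B C#.
The degree 5 is A#; a diminished fifth above that is E — scale degree 2.

E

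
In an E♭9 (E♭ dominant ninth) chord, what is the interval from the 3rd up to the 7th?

diminished fifth

The chord tones of E♭9 (E♭ dominant ninth) are E♭-G-B♭-D♭-F.
So we need the interval from G up to D♭.
G up to D♭ is 6 semitones, a half step narrower than a perfect fifth, so the interval is diminished.
This 3–7 tritone is the characteristic tension at the heart of the dominant sound.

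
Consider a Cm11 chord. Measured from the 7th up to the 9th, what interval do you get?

C minor eleventh is spelled C-E♭-G-B♭-D-F.
The 7th is B♭ and the 9th is D.
Counting 3 letters and 4 half steps from B♭ gives a major third.

major 3rd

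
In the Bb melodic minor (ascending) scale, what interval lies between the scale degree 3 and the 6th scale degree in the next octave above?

augmented eleventh

The scale runs Bb C Db Eb F G A.
The scale degree 3 is Db and the scale degree 6 (up an octave) is G.
From Db to G: 18 semitones over an eleventh = augmented.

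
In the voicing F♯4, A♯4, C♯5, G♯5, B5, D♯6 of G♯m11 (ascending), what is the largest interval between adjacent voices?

perfect 5th

Adjacent intervals: F♯4→A♯4 = major third; A♯4→C♯5 = minor third; C♯5→G♯5 = perfect fifth; G♯5→B5 = minor third; B5→D♯6 = major third.
The largest is C♯5 to G♯5, a perfect fifth (7 semitones).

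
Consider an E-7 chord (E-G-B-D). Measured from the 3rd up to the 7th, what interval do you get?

perfect fifth

So we need the interval from G up to D.
G up to D spans 5 letter names and 7 semitones — a perfect fifth.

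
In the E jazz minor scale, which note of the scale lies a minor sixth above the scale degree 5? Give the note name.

The scale is E F♯ G A B C♯ D♯.
The scale degree 5 is B; a minor sixth above that is G — scale degree 3.

G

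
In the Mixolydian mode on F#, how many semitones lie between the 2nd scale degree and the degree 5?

5

The scale is F# G# A# B C# D# E.
G# up to C# is a perfect fourth — 5 semitones.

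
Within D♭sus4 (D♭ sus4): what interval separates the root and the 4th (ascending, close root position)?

P4

Spelling the chord: D♭ G♭ A♭.
So we need the interval from D♭ up to G♭.
Counting 4 letters and 5 half steps from D♭ gives a perfect fourth.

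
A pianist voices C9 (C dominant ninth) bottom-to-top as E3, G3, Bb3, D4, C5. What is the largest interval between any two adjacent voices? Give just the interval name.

Adjacent intervals: E3→G3 = minor third; G3→Bb3 = minor third; Bb3→D4 = major third; D4→C5 = minor seventh.
The largest is D4 to C5, a minor seventh (10 semitones).

minor seventh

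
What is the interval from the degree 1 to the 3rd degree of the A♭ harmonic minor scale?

A♭ harmonic minor: A♭ B♭ C♭ D♭ E♭ F♭ G.
That puts A♭ below C♭.
3 letter names make it a third; at 3 semitones (a half step narrower than major) the quality is minor.

m3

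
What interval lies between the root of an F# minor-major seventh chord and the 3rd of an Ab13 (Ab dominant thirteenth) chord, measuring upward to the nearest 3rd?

diminished fifth

F# minor-major seventh has F# as its root, and Ab13 (Ab dominant thirteenth) has C as its 3rd.
F# up to C is 6 semitones, a half step narrower than a perfect fifth, so the interval is diminished.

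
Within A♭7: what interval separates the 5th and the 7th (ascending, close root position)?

m3

A♭7 is spelled A♭-C-E♭-G♭.
5th = E♭; 7th = G♭.
3 letter names make it a third; at 3 semitones (a half step narrower than major) the quality is minor.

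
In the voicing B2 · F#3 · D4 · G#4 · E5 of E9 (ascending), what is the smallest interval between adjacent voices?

Adjacent intervals: B2→F#3 = perfect fifth; F#3→D4 = minor sixth; D4→G#4 = augmented fourth; G#4→E5 = minor sixth.
The smallest is D4 to G#4, an augmented fourth (6 semitones).

augmented 4th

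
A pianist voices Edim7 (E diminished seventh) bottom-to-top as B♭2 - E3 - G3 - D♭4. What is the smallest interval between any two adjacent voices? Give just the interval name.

minor third

Adjacent intervals: B♭2→E3 = augmented fourth; E3→G3 = minor third; G3→D♭4 = diminished fifth.
The smallest is E3 to G3, a minor third (3 semitones).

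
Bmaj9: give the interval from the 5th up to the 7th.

Spelling the chord: B-D#-F#-A#-C#.
The 5th is F# and the 7th is A#.
From F# to A# is 4 semitones, exactly the major third.

major 3rd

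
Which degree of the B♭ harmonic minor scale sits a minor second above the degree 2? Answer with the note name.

Db

The scale is B♭ C D♭ E♭ F G♭ A.
The degree 2 is C; a minor second above that is D♭ — scale degree 3.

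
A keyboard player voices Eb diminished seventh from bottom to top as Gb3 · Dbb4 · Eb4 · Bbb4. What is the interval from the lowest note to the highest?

The outer voices are Gb3 and Bbb4.
10 letter names make it a tenth; at 15 semitones (a half step narrower than major) the quality is minor.

minor tenth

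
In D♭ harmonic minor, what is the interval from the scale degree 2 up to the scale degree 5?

P4

The scale runs D♭ E♭ F♭ G♭ A♭ B𝄫 C.
Scale degree 2 = E♭; 5th degree = A♭.
From E♭ to A♭ is 5 semitones, exactly the perfect fourth.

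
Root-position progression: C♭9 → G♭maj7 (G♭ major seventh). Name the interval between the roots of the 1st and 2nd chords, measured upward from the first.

The roots are C♭ and G♭.
C♭ up to G♭ spans 5 letter names and 7 semitones — a perfect fifth.

perfect 5th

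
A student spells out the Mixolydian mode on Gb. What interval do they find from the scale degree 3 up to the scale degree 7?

Gb mixolydian: Gb Ab Bb Cb Db Eb Fb.
The scale degree 3 is Bb and the degree 7 is Fb.
Bb up to Fb is 6 semitones, a half step narrower than a perfect fifth, so the interval is diminished.

diminished fifth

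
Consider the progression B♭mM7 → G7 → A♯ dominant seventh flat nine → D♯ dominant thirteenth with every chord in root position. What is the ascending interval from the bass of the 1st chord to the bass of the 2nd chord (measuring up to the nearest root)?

The roots are B♭ and G.
From B♭ to G is 9 semitones, exactly the major sixth.

major sixth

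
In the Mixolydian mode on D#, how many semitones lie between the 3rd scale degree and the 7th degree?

6

The scale is D# E# F## G# A# B# C#.
F## up to C# is a diminished fifth — 6 semitones.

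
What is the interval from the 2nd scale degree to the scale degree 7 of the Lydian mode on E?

major sixth

Spelling the Lydian mode on E: E F# G# A# B C# D#.
That puts F# below D#.
From F# to D# is 9 semitones, exactly the major sixth.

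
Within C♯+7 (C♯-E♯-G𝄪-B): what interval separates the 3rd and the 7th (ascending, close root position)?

d5

The 3rd is E♯ and the 7th is B.
From E♯ to B: 6 semitones over a fifth = diminished.
This 3–7 tritone is the characteristic tension at the heart of the dominant sound.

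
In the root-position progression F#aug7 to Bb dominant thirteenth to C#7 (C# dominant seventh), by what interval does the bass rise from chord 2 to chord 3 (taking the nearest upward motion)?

augmented second

The roots are Bb and C#.
Bb up to C# is 3 semitones, a half step wider than a major second, so the interval is augmented.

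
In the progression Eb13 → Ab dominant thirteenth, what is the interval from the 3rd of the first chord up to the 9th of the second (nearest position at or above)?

The 3rd of Eb13 is G; the 9th of Ab dominant thirteenth is Bb.
G up to Bb is 3 semitones, a half step narrower than a major third, so the interval is minor.

minor third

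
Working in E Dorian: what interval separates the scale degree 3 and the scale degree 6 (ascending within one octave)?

Spelling E Dorian: E F# G A B C# D.
So we need the interval from G up to C#.
4 letter names make it a fourth; at 6 semitones (a half step wider than perfect) the quality is augmented.

A4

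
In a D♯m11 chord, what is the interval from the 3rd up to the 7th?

D♯ minor eleventh is spelled D♯-F♯-A♯-C♯-E♯-G♯.
So we need the interval from F♯ up to C♯.
F♯ up to C♯ spans 5 letter names and 7 semitones — a perfect fifth.

P5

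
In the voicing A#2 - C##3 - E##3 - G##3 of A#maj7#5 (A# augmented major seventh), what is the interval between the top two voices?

Those voices are E##3 and G##3.
3 letter names make it a third; at 3 semitones (a half step narrower than major) the quality is minor.

minor 3rd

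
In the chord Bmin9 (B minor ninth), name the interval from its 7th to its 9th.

major third

Bm9 is spelled B–D–F#–A–C#.
The 7th is A and the 9th is C#.
From A to C# is 4 semitones, exactly the major third.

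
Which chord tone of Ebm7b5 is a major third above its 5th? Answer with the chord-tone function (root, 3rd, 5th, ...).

7th

Spelling the chord: Eb, Gb, Bbb, Db.
The 5th is Bbb. A major third above Bbb is Db.
Db is the chord's 7th.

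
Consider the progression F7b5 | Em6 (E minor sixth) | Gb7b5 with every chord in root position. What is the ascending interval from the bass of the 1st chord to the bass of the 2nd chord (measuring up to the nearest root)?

The roots are F and E.
Counting 7 letters and 11 half steps from F gives a major seventh.

M7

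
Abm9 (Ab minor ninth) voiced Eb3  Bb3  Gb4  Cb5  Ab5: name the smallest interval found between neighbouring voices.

Adjacent intervals: Eb3→Bb3 = perfect fifth; Bb3→Gb4 = minor sixth; Gb4→Cb5 = perfect fourth; Cb5→Ab5 = major sixth.
The smallest is Gb4 to Cb5, a perfect fourth (5 semitones).

perfect 4th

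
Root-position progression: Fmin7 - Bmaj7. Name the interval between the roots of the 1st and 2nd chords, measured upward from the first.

The roots are F and B.
From F to B: 6 semitones over a fourth = augmented.

augmented fourth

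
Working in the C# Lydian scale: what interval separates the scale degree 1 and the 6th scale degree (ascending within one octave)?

major 6th

C# lydian: C# D# E# F## G# A# B#.
So we need the interval from C# up to A#.
From C# to A# is 9 semitones, exactly the major sixth.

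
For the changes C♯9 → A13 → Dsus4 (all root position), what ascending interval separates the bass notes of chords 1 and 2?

m6

The roots are C♯ and A.
C♯ up to A is 8 semitones, a half step narrower than a major sixth, so the interval is minor.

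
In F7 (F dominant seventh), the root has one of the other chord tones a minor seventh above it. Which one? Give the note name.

Eb

The chord tones of F dominant seventh are F–A–C–Eb.
The root is F. A minor seventh above F is Eb.
Eb is the chord's 7th.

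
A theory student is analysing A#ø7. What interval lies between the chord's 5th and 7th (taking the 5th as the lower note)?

major third

The chord tones of A#ø7 (A# half-diminished seventh) are A# C# E G#.
That puts E below G#.
E up to G# spans 3 letter names and 4 semitones — a major third.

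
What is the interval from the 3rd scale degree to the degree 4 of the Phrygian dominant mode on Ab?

m2

The scale runs Ab Bbb C Db Eb Fb Gb.
3rd scale degree = C; 4th scale degree = Db.
C up to Db is 1 semitone, a half step narrower than a major second, so the interval is minor.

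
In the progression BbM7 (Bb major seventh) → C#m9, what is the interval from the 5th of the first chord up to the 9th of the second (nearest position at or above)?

augmented sixth

BbM7 (Bb major seventh) has F as its 5th, and C#m9 has D# as its 9th.
6 letter names make it a sixth; at 10 semitones (a half step wider than major) the quality is augmented.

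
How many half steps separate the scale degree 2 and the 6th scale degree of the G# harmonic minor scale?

6

The scale is G# A# B C# D# E F##.
A# up to E is a diminished fifth — 6 semitones.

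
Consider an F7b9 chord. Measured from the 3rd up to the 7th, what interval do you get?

diminished 5th

Spelling the chord: F-A-C-Eb-Gb.
The 3rd is A and the 7th is Eb.
From A to Eb: 6 semitones over a fifth = diminished.
That tritone between 3rd and 7th is what gives the dominant seventh its pull toward resolution.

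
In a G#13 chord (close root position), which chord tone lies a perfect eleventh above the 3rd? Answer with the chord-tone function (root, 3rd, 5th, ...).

The chord tones of G#13 are G#-B#-D#-F#-A#-E#.
The 3rd is B#. A perfect eleventh above B# is E#.
E# is the chord's 13th.

13th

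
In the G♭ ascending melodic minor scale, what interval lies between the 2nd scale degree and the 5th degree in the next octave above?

Spelling the G♭ ascending melodic minor scale: G♭ A♭ B𝄫 C♭ D♭ E♭ F.
That puts A♭ below D♭.
A♭ up to D♭ spans 11 letter names and 17 semitones — a perfect eleventh.

perfect eleventh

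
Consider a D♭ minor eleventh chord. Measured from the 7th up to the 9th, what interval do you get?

Spelling the chord: D♭-F♭-A♭-C♭-E♭-G♭.
That puts C♭ below E♭.
Counting 3 letters and 4 half steps from C♭ gives a major third.

major 3rd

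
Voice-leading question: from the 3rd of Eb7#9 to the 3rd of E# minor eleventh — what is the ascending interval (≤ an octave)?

augmented unison

Eb7#9 has G as its 3rd, and E# minor eleventh has G# as its 3rd.
G up to G# is 1 semitone, a half step wider than a perfect unison, so the interval is augmented.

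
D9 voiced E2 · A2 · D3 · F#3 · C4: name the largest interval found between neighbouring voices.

diminished 5th

Adjacent intervals: E2→A2 = perfect fourth; A2→D3 = perfect fourth; D3→F#3 = major third; F#3→C4 = diminished fifth.
The largest is F#3 to C4, a diminished fifth (6 semitones).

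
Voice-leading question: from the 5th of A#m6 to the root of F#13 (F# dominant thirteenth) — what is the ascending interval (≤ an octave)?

minor 2nd

The 5th of A#m6 is E#; the root of F#13 (F# dominant thirteenth) is F#.
From E# to F#: 1 semitone over a second = minor.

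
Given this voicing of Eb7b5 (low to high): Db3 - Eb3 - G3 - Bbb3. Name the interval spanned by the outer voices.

m6

The outer voices are Db3 and Bbb3.
Db up to Bbb is 8 semitones, a half step narrower than a major sixth, so the interval is minor.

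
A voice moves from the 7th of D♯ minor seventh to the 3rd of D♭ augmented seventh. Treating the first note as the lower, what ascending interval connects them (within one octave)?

diminished 4th

The 7th of D♯ minor seventh is C♯; the 3rd of D♭ augmented seventh is F.
C♯ up to F is 4 semitones, a half step narrower than a perfect fourth, so the interval is diminished.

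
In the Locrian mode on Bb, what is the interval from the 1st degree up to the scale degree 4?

perfect fourth

The scale runs Bb Cb Db Eb Fb Gb Ab.
1st degree = Bb; 4th degree = Eb.
Bb up to Eb spans 4 letter names and 5 semitones — a perfect fourth.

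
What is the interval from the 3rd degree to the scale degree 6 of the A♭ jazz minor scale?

A♭ melodic minor: A♭ B♭ C♭ D♭ E♭ F G.
So we need the interval from C♭ up to F.
C♭ up to F is 6 semitones, a half step wider than a perfect fourth, so the interval is augmented.

augmented fourth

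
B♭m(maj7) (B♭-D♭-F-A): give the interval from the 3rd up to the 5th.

major third

3rd = D♭; 5th = F.
From D♭ to F is 4 semitones, exactly the major third.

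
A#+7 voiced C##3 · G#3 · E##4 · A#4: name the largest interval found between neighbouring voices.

Adjacent intervals: C##3→G#3 = diminished fifth; G#3→E##4 = augmented sixth; E##4→A#4 = diminished fourth.
The largest is G#3 to E##4, an augmented sixth (10 semitones).

augmented sixth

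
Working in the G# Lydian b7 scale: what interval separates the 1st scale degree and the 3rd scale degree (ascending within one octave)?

major third

The scale runs G# A# B# C## D# E# F#.
That puts G# below B#.
From G# to B# is 4 semitones, exactly the major third.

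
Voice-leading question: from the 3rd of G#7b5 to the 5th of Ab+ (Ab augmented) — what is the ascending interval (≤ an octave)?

diminished 4th

The 3rd of G#7b5 is B#; the 5th of Ab+ (Ab augmented) is E.
B# up to E is 4 semitones, a half step narrower than a perfect fourth, so the interval is diminished.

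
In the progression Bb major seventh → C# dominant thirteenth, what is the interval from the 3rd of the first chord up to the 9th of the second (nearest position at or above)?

augmented unison

Bb major seventh has D as its 3rd, and C# dominant thirteenth has D# as its 9th.
1 letter names make it a unison; at 1 semitone (a half step wider than perfect) the quality is augmented.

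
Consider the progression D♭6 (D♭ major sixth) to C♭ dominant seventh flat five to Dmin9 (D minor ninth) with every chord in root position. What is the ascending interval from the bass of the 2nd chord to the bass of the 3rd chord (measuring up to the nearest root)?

The roots are C♭ and D.
C♭ up to D is 3 semitones, a half step wider than a major second, so the interval is augmented.

augmented 2nd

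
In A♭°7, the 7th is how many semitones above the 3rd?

Spelling the chord: A♭–C♭–E𝄫–G𝄫.
C♭ to G𝄫 is a diminished fifth: 6 semitones.

6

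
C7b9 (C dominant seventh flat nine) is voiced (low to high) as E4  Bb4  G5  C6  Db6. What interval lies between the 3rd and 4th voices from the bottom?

Those voices are G5 and C6.
From G to C is 5 semitones, exactly the perfect fourth.

perfect 4th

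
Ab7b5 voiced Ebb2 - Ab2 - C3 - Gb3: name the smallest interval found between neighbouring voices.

Adjacent intervals: Ebb2→Ab2 = augmented fourth; Ab2→C3 = major third; C3→Gb3 = diminished fifth.
The smallest is Ab2 to C3, a major third (4 semitones).

major third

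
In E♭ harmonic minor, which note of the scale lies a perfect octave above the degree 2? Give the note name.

F

The scale is E♭ F G♭ A♭ B♭ C♭ D.
The degree 2 is F; a perfect octave above that is F — scale degree 2.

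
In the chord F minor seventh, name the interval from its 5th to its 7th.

minor third

Fmin7 is spelled F, Ab, C, Eb.
5th = C; 7th = Eb.
3 letter names make it a third; at 3 semitones (a half step narrower than major) the quality is minor.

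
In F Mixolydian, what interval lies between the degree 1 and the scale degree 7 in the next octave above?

The scale runs F G A B♭ C D E♭.
The degree 1 is F and the 7th scale degree (up an octave) is E♭.
From F to E♭: 22 semitones over a fourteenth = minor.

m14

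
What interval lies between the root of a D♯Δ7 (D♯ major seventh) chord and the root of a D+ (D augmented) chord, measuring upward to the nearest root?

diminished octave

D♯Δ7 (D♯ major seventh) has D♯ as its root, and D+ (D augmented) has D as its root.
D♯ up to D is 11 semitones, a half step narrower than a perfect octave, so the interval is diminished.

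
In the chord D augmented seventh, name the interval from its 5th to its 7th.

The chord tones of D7#5 are D-F♯-A♯-C.
So we need the interval from A♯ up to C.
3 letter names make it a third; at 2 semitones (a whole step narrower than major) the quality is diminished.

d3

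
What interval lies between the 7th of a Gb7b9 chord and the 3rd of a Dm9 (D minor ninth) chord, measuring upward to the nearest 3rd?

The 7th of Gb7b9 is Fb; the 3rd of Dm9 (D minor ninth) is F.
1 letter names make it a unison; at 1 semitone (a half step wider than perfect) the quality is augmented.

augmented 1st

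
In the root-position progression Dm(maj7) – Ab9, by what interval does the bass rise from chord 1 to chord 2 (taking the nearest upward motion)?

diminished fifth

The roots are D and Ab.
5 letter names make it a fifth; at 6 semitones (a half step narrower than perfect) the quality is diminished.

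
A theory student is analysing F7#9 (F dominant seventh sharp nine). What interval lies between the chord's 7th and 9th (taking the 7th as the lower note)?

The chord tones of F dominant seventh sharp nine are F–A–C–Eb–G#.
That puts Eb below G#.
Eb up to G# is 5 semitones, a half step wider than a major third, so the interval is augmented.

augmented third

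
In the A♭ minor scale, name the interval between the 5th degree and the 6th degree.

A♭ natural minor: A♭ B♭ C♭ D♭ E♭ F♭ G♭.
That puts E♭ below F♭.
From E♭ to F♭: 1 semitone over a second = minor.

minor 2nd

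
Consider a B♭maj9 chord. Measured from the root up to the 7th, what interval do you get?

Spelling the chord: B♭-D-F-A-C.
The root is B♭ and the 7th is A.
B♭ up to A spans 7 letter names and 11 semitones — a major seventh.

major seventh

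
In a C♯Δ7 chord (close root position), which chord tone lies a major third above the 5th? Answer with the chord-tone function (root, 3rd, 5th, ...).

7th

C♯ major seventh is spelled C♯–E♯–G♯–B♯.
The 5th is G♯. A major third above G♯ is B♯.
B♯ is the chord's 7th.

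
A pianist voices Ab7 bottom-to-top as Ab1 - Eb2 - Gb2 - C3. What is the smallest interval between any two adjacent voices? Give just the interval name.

minor third

Adjacent intervals: Ab1→Eb2 = perfect fifth; Eb2→Gb2 = minor third; Gb2→C3 = augmented fourth.
The smallest is Eb2 to Gb2, a minor third (3 semitones).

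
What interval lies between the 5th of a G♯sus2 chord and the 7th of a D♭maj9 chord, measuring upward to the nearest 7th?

diminished 7th

The 5th of G♯sus2 is D♯; the 7th of D♭maj9 is C.
D♯ up to C is 9 semitones, a whole step narrower than a major seventh, so the interval is diminished.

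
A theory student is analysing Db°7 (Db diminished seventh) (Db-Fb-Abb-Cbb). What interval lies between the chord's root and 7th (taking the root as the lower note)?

diminished 7th

Root = Db; 7th = Cbb.
Db up to Cbb is 9 semitones, a whole step narrower than a major seventh, so the interval is diminished.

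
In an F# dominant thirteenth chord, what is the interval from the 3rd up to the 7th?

The chord tones of F# dominant thirteenth are F#, A#, C#, E, G#, D#.
The 3rd is A# and the 7th is E.
A# up to E is 6 semitones, a half step narrower than a perfect fifth, so the interval is diminished.
That tritone between 3rd and 7th is what gives the dominant seventh its pull toward resolution.

diminished fifth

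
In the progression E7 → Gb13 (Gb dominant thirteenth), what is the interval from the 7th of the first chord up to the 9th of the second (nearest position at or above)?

E7 has D as its 7th, and Gb13 (Gb dominant thirteenth) has Ab as its 9th.
5 letter names make it a fifth; at 6 semitones (a half step narrower than perfect) the quality is diminished.

diminished fifth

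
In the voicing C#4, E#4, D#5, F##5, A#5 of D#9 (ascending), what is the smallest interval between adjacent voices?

m3

Adjacent intervals: C#4→E#4 = major third; E#4→D#5 = minor seventh; D#5→F##5 = major third; F##5→A#5 = minor third.
The smallest is F##5 to A#5, a minor third (3 semitones).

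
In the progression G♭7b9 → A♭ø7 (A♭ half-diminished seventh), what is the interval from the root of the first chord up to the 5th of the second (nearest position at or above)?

The root of G♭7b9 is G♭; the 5th of A♭ø7 (A♭ half-diminished seventh) is E𝄫.
From G♭ to E𝄫: 8 semitones over a sixth = minor.

minor sixth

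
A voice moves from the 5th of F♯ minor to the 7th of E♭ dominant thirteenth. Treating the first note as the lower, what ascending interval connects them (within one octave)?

F♯ minor has C♯ as its 5th, and E♭ dominant thirteenth has D♭ as its 7th.
2 letter names make it a second; at 0 semitones (a whole step narrower than major) the quality is diminished.

diminished 2nd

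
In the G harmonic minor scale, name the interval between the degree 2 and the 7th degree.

major sixth

G harmonic minor: G A Bb C D Eb F#.
Degree 2 = A; scale degree 7 = F#.
From A to F# is 9 semitones, exactly the major sixth.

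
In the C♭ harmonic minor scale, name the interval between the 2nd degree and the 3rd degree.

Spelling the C♭ harmonic minor scale: C♭ D♭ E𝄫 F♭ G♭ A𝄫 B♭.
2nd degree = D♭; 3rd degree = E𝄫.
D♭ up to E𝄫 is 1 semitone, a half step narrower than a major second, so the interval is minor.

minor second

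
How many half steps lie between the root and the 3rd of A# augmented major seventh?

The chord tones of A# augmented major seventh are A#, C##, E##, G##.
A# to C## is a major third: 4 semitones.

4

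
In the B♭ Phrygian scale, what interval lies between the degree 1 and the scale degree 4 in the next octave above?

perfect eleventh

B♭ phrygian: B♭ C♭ D♭ E♭ F G♭ A♭.
So we need the interval from B♭ up to E♭.
From B♭ to E♭ is 17 semitones, exactly the perfect eleventh.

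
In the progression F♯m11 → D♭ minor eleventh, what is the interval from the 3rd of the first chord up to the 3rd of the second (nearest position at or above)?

d6

F♯m11 has A as its 3rd, and D♭ minor eleventh has F♭ as its 3rd.
From A to F♭: 7 semitones over a sixth = diminished.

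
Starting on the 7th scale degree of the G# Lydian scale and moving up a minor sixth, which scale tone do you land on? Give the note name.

D#

The scale is G# A# B# C## D# E# F##.
The 7th scale degree is F##; a minor sixth above that is D# — scale degree 5.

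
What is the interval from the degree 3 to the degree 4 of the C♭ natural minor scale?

major second

Spelling the C♭ natural minor scale: C♭ D♭ E𝄫 F♭ G♭ A𝄫 B𝄫.
So we need the interval from E𝄫 up to F♭.
From E𝄫 to F♭ is 2 semitones, exactly the major second.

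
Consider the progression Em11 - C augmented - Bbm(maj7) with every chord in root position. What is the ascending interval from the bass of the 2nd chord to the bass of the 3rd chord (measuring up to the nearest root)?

The roots are C and Bb.
C up to Bb is 10 semitones, a half step narrower than a major seventh, so the interval is minor.

m7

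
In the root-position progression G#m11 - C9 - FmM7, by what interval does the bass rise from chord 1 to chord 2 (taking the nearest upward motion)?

diminished fourth

The roots are G# and C.
From G# to C: 4 semitones over a fourth = diminished.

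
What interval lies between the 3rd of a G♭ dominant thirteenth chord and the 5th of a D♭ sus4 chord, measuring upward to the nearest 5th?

G♭ dominant thirteenth has B♭ as its 3rd, and D♭ sus4 has A♭ as its 5th.
From B♭ to A♭: 10 semitones over a seventh = minor.

minor seventh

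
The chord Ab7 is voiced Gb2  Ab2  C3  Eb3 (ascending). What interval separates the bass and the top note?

major sixth

The outer voices are Gb2 and Eb3.
Gb up to Eb spans 6 letter names and 9 semitones — a major sixth.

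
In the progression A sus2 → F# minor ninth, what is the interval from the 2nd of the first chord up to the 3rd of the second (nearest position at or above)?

m7

A sus2 has B as its 2nd, and F# minor ninth has A as its 3rd.
From B to A: 10 semitones over a seventh = minor.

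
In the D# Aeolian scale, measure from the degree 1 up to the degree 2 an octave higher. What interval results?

The scale runs D# E# F# G# A# B C#.
That puts D# below E#.
From D# to E# is 14 semitones, exactly the major ninth.

major ninth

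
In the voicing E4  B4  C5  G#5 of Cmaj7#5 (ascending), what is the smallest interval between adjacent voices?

minor 2nd

Adjacent intervals: E4→B4 = perfect fifth; B4→C5 = minor second; C5→G#5 = augmented fifth.
The smallest is B4 to C5, a minor second (1 semitone).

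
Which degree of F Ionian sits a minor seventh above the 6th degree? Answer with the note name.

The scale is F G A Bb C D E.
The 6th degree is D; a minor seventh above that is C — scale degree 5.

C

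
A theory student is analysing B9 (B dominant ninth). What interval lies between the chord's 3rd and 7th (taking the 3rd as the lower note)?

diminished fifth

Spelling the chord: B-D♯-F♯-A-C♯.
That puts D♯ below A.
From D♯ to A: 6 semitones over a fifth = diminished.
That tritone between 3rd and 7th is what gives the dominant seventh its pull toward resolution.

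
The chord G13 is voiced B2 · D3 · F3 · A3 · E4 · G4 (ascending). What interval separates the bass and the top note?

The outer voices are B2 and G4.
B up to G is 20 semitones, a half step narrower than a major thirteenth, so the interval is minor.

minor thirteenth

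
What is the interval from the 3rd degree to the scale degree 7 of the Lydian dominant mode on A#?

diminished fifth

A# lydian dominant: A# B# C## D## E# F## G#.
3rd degree = C##; degree 7 = G#.
5 letter names make it a fifth; at 6 semitones (a half step narrower than perfect) the quality is diminished.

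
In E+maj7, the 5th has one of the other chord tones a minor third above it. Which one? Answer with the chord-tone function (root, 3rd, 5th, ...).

E+maj7: E–G#–B#–D#.
The 5th is B#. A minor third above B# is D#.
D# is the chord's 7th.

7th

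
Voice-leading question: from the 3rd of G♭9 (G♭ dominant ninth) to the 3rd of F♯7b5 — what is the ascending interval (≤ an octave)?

G♭9 (G♭ dominant ninth) has B♭ as its 3rd, and F♯7b5 has A♯ as its 3rd.
B♭ up to A♯ is 12 semitones, a half step wider than a major seventh, so the interval is augmented.

augmented seventh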